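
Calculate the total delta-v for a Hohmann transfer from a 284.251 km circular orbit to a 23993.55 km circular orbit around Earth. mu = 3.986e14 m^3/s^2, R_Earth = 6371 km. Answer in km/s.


r1 = 6655.2510 km = 6.655251e+06 m
r2 = 30364.5500 km = 3.036455e+07 m
dv1 = sqrt(mu/r1)*(sqrt(2*r2/(r1+r2)) - 1) = 2173.1206 m/s
dv2 = sqrt(mu/r2)*(1 - sqrt(2*r1/(r1+r2))) = 1450.6128 m/s
total dv = |dv1| + |dv2| = 2173.1206 + 1450.6128 = 3623.7334 m/s = 3.6237 km/s

3.6237 km/s


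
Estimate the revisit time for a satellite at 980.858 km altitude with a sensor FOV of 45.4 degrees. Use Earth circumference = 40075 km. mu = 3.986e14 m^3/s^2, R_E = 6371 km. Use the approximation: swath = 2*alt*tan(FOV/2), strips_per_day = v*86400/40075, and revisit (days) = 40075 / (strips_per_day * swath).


swath = 2*980.858*tan(0.3961897) = 820.6036 km
v = sqrt(mu/r) = 7363.2593 m/s = 7.3633 km/s
strips/day = v*86400/40075 = 7.3633*86400/40075 = 15.8749
coverage/day = strips * swath = 15.8749 * 820.6036 = 13026.9789 km
revisit = 40075 / 13026.9789 = 3.0763 days

3.0763 days


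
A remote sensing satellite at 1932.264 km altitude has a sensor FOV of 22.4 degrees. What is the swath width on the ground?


FOV = 22.4 deg = 0.3909538 rad
swath = 2 * alt * tan(FOV/2) = 2 * 1932.264 * tan(0.1954769)
swath = 2 * 1932.264 * 0.1980053
swath = 765.1971 km

765.1971 km


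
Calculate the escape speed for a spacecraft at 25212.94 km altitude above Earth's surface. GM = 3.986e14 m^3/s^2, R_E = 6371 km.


r = 6371.0 + 25212.94 = 31583.9400 km = 3.158394e+07 m
v_esc = sqrt(2*mu/r) = sqrt(2*3.986e14 / 3.158394e+07)
v_esc = 5024.0100 m/s = 5.0240 km/s

5.0240 km/s


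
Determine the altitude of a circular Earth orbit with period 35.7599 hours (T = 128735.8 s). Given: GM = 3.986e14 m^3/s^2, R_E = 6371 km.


T = 128735.8 s
r = (mu*T^2/(4*pi^2))^(1/3) = (3.986e14 * 128735.8^2 / (4*pi^2))^(1/3)
r = 5.5105136e+07 m = 55105.1358 km
alt = r - R_E = 55105.1358 - 6371 = 48734.1358 km

48734.1358 km


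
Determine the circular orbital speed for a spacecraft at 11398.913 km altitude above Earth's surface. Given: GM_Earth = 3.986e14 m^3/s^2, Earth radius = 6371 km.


r = R_E + alt = 6371.0 + 11398.913 = 17769.9130 km = 1.7769913e+07 m
v = sqrt(mu/r) = sqrt(3.986e14 / 1.7769913e+07) = 4736.1560 m/s = 4.7362 km/s

4.7362 km/s


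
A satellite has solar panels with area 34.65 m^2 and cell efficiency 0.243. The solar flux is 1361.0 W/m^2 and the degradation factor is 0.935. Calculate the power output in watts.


P = area * eta * S * degradation
P = 34.65 * 0.243 * 1361.0 * 0.935
P = 10714.6811 W

10714.6811 W


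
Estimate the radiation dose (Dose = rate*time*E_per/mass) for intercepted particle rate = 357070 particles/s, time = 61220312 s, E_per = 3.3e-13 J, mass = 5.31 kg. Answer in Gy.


Total energy deposited = rate * time * E_per
  = 357070 * 61220312 * 3.3e-13 = 7.2138 J
Dose = E_total / mass = 7.2138 / 5.31
Dose = 1.3585 Gy

1.3585 Gy


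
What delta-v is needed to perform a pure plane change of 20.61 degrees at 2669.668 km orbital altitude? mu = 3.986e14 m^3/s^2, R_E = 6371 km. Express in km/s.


r = 9040.6680 km = 9.040668e+06 m
V = sqrt(mu/r) = 6640.0047 m/s
di = 20.61 deg = 0.3597124 rad
dV = 2*V*sin(di/2) = 2*6640.0047*sin(0.1798562)
dV = 2375.6353 m/s = 2.3756 km/s

2.3756 km/s


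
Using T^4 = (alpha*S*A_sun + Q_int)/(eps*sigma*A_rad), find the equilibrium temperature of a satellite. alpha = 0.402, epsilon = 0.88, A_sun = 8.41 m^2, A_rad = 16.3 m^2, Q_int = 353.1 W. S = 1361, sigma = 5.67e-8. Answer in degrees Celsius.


Numerator = alpha*S*A_sun + Q_int = 0.402*1361*8.41 + 353.1 = 4954.3960 W
Denominator = eps*sigma*A_rad = 0.88*5.67e-8*16.3 = 8.133048e-07 W/K^4
T^4 = 6.0916842e+09 K^4
T = 279.3729 K = 6.2229 C

6.2229 degrees Celsius


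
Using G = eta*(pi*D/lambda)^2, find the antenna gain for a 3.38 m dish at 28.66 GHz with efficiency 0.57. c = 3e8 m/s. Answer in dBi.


lambda = c/f = 3e8 / 2.866e+10 = 0.01046755 m
G = eta*(pi*D/lambda)^2 = 0.57*(pi*3.38/0.01046755)^2
G = 586567.3217 (linear)
G = 10*log10(586567.3217) = 57.6832 dBi

57.6832 dBi


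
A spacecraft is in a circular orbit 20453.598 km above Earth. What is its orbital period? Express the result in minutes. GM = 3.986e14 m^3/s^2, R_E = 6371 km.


r = 26824.5980 km = 2.6824598e+07 m
T = 2*pi*sqrt(r^3/mu) = 2*pi*sqrt(1.9301882e+22 / 3.986e14)
T = 43723.1109 s = 728.7185 min

728.7185 minutes


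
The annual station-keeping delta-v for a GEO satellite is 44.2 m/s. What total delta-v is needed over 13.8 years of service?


dV = rate * years = 44.2 * 13.8
dV = 609.9600 m/s

609.9600 m/s


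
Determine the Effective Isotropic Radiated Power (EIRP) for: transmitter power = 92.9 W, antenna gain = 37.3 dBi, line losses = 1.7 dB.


Pt = 92.9 W = 19.6802 dBW
EIRP = Pt_dBW + Gt - losses = 19.6802 + 37.3 - 1.7 = 55.2802 dBW

55.2802 dBW


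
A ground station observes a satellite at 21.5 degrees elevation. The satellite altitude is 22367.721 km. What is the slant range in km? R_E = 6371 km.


h = 22367.721 km, el = 21.5 deg
d = -R_E*sin(el) + sqrt((R_E*sin(el))^2 + 2*R_E*h + h^2)
d = -6371.0000*sin(0.3752458) + sqrt((6371.0000*0.3665012)^2 + 2*6371.0000*22367.721 + 22367.721^2)
d = 25785.7705 km

25785.7705 km


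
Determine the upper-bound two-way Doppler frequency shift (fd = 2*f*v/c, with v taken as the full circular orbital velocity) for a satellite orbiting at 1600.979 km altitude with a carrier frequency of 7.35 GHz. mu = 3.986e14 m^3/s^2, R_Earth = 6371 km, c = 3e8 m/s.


r = 7.971979e+06 m
v = sqrt(mu/r) = 7071.0771 m/s (worst-case radial velocity)
f = 7.35 GHz = 7.35e+09 Hz
fd = 2*f*v/c = 2*7.35e+09*7071.0771/3.0e+08
fd = 346482.7791 Hz

346482.7791 Hz


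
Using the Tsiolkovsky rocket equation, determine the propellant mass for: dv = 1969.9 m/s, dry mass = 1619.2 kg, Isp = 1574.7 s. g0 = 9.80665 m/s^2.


ve = Isp * g0 = 1574.7 * 9.80665 = 15442.531755 m/s
mass ratio = exp(dv/ve) = exp(1969.9/15442.531755) = 1.13605676
m_prop = m_dry * (mr - 1) = 1619.2 * (1.13605676 - 1)
m_prop = 220.3031 kg

220.3031 kg


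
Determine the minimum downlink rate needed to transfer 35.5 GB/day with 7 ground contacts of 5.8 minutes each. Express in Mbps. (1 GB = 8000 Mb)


total contact time = 7 * 5.8 * 60 = 2436.0000 s
data = 35.5 GB = 284000.0000 Mb
rate = 284000.0000 / 2436.0000 = 116.5846 Mbps

116.5846 Mbps


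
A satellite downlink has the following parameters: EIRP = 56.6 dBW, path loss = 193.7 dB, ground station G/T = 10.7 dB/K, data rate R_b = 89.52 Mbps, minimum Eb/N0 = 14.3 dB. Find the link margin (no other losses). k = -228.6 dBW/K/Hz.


C/N0 = EIRP - FSPL + G/T - k = 56.6 - 193.7 + 10.7 - (-228.6)
C/N0 = 102.2000 dB-Hz
R_b = 89.52 Mbps = 8.952e+07 bps -> 10*log10(R_b) = 79.5192 dB-Hz
Eb/N0 = C/N0 - 10*log10(R_b) = 102.2000 - 79.5192 = 22.6808 dB
Margin = Eb/N0 - Eb/N0_req = 22.6808 - 14.3 = 8.3808 dB (link closes)

8.3808 dB


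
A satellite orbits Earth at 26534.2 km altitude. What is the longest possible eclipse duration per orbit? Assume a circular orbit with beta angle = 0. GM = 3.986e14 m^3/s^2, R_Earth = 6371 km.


r = 32905.2000 km
T = 990.0492 min
Eclipse fraction = arcsin(R_E/r)/pi = arcsin(6371.0000/32905.2000)/pi
= arcsin(0.1936168)/pi = 0.06202185
Eclipse duration = 0.06202185 * 990.0492 = 61.4047 min

61.4047 minutes


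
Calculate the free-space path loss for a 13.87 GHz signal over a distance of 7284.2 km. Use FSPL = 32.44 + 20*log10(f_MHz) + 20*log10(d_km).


f = 13.87 GHz = 13870.0000 MHz
d = 7284.2 km
FSPL = 32.44 + 20*log10(13870.0000) + 20*log10(7284.2)
FSPL = 32.44 + 82.8415 + 77.2476
FSPL = 192.5292 dB

192.5292 dB


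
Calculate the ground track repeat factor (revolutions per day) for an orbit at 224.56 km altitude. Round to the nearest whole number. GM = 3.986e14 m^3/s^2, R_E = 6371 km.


r = 6.59556e+06 m
T = 2*pi*sqrt(r^3/mu) = 5330.7551 s = 88.8459 min
revs/day = 1440 / 88.8459 = 16.2078
Rounded: 16 revolutions per day

16 revolutions per day


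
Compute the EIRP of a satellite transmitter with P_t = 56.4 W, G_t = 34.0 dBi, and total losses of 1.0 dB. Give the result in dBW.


Pt = 56.4 W = 17.5128 dBW
EIRP = Pt_dBW + Gt - losses = 17.5128 + 34.0 - 1.0 = 50.5128 dBW

50.5128 dBW


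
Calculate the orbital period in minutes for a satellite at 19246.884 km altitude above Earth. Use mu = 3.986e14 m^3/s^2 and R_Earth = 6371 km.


r = 25617.8840 km = 2.5617884e+07 m
T = 2*pi*sqrt(r^3/mu) = 2*pi*sqrt(1.6812402e+22 / 3.986e14)
T = 40806.1953 s = 680.1033 min

680.1033 minutes


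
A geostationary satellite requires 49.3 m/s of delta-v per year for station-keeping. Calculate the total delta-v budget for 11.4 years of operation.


dV = rate * years = 49.3 * 11.4
dV = 562.0200 m/s

562.0200 m/s


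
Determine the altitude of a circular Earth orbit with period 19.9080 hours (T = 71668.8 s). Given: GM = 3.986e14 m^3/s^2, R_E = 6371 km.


T = 71668.8 s
r = (mu*T^2/(4*pi^2))^(1/3) = (3.986e14 * 71668.8^2 / (4*pi^2))^(1/3)
r = 3.7291737e+07 m = 37291.7366 km
alt = r - R_E = 37291.7366 - 6371 = 30920.7366 km

30920.7366 km


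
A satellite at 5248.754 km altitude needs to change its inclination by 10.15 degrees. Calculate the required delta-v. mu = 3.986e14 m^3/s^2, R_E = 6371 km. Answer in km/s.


r = 11619.7540 km = 1.1619754e+07 m
V = sqrt(mu/r) = 5856.9320 m/s
di = 10.15 deg = 0.1771509 rad
dV = 2*V*sin(di/2) = 2*5856.9320*sin(0.08857546)
dV = 1036.2047 m/s = 1.0362 km/s

1.0362 km/s


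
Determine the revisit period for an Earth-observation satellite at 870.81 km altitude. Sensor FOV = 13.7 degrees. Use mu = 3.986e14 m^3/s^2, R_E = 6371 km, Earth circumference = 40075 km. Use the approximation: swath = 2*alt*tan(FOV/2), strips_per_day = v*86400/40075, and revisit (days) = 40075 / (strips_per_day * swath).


swath = 2*870.81*tan(0.1195551) = 209.2172 km
v = sqrt(mu/r) = 7418.9951 m/s = 7.4190 km/s
strips/day = v*86400/40075 = 7.4190*86400/40075 = 15.9950
coverage/day = strips * swath = 15.9950 * 209.2172 = 3346.4377 km
revisit = 40075 / 3346.4377 = 11.9754 days

11.9754 days


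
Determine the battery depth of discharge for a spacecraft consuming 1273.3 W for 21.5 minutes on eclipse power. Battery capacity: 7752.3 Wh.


E_used = P * t / 60 = 1273.3 * 21.5 / 60 = 456.2658 Wh
DOD = E_used / E_total * 100 = 456.2658 / 7752.3 * 100
DOD = 5.8856 %

5.8856 %


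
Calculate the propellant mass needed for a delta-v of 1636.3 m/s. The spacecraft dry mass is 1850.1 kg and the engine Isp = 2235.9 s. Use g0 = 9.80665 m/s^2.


ve = Isp * g0 = 2235.9 * 9.80665 = 21926.688735 m/s
mass ratio = exp(dv/ve) = exp(1636.3/21926.688735) = 1.07748104
m_prop = m_dry * (mr - 1) = 1850.1 * (1.07748104 - 1)
m_prop = 143.3477 kg

143.3477 kg


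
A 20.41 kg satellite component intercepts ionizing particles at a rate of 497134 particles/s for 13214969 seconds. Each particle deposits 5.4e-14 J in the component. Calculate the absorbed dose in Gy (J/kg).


Total energy deposited = rate * time * E_per
  = 497134 * 13214969 * 5.4e-14 = 0.354759 J
Dose = E_total / mass = 0.354759 / 20.41
Dose = 0.01738162 Gy

0.0174 Gy


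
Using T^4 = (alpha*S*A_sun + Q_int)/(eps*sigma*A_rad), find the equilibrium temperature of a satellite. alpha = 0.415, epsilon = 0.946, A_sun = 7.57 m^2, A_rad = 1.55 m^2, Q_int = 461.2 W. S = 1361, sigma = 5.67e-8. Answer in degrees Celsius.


Numerator = alpha*S*A_sun + Q_int = 0.415*1361*7.57 + 461.2 = 4736.8495 W
Denominator = eps*sigma*A_rad = 0.946*5.67e-8*1.55 = 8.313921e-08 W/K^4
T^4 = 5.6974917e+10 K^4
T = 488.5634 K = 215.4134 C

215.4134 degrees Celsius


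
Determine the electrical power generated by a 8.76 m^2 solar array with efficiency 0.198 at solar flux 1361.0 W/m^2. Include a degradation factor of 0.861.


P = area * eta * S * degradation
P = 8.76 * 0.198 * 1361.0 * 0.861
P = 2032.5001 W

2032.5001 W


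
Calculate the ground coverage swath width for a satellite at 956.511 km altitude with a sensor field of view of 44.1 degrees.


FOV = 44.1 deg = 0.7696902 rad
swath = 2 * alt * tan(FOV/2) = 2 * 956.511 * tan(0.3848451)
swath = 2 * 956.511 * 0.4050417
swath = 774.8537 km

774.8537 km


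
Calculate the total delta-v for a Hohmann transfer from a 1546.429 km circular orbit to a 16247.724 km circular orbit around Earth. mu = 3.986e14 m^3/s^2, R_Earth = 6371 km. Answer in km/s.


r1 = 7917.4290 km = 7.917429e+06 m
r2 = 22618.7240 km = 2.2618724e+07 m
dv1 = sqrt(mu/r1)*(sqrt(2*r2/(r1+r2)) - 1) = 1540.7209 m/s
dv2 = sqrt(mu/r2)*(1 - sqrt(2*r1/(r1+r2))) = 1174.9495 m/s
total dv = |dv1| + |dv2| = 1540.7209 + 1174.9495 = 2715.6704 m/s = 2.7157 km/s

2.7157 km/s


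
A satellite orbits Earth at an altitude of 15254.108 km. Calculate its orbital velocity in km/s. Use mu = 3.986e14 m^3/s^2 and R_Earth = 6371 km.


r = R_E + alt = 6371.0 + 15254.108 = 21625.1080 km = 2.1625108e+07 m
v = sqrt(mu/r) = sqrt(3.986e14 / 2.1625108e+07) = 4293.2829 m/s = 4.2933 km/s

4.2933 km/s


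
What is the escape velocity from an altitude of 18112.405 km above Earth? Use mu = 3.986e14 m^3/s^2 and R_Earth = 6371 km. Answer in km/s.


r = 6371.0 + 18112.405 = 24483.4050 km = 2.4483405e+07 m
v_esc = sqrt(2*mu/r) = sqrt(2*3.986e14 / 2.4483405e+07)
v_esc = 5706.2098 m/s = 5.7062 km/s

5.7062 km/s


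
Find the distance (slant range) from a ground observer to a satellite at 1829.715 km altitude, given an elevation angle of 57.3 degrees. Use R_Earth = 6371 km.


h = 1829.715 km, el = 57.3 deg
d = -R_E*sin(el) + sqrt((R_E*sin(el))^2 + 2*R_E*h + h^2)
d = -6371.0000*sin(1.0001) + sqrt((6371.0000*0.8415108)^2 + 2*6371.0000*1829.715 + 1829.715^2)
d = 2082.2051 km

2082.2051 km


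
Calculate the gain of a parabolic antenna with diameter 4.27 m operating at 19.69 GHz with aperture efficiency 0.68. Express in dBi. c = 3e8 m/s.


lambda = c/f = 3e8 / 1.969e+10 = 0.01523616 m
G = eta*(pi*D/lambda)^2 = 0.68*(pi*4.27/0.01523616)^2
G = 527124.6565 (linear)
G = 10*log10(527124.6565) = 57.2191 dBi

57.2191 dBi


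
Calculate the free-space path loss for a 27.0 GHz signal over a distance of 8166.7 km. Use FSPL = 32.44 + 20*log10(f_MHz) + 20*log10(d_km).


f = 27.0 GHz = 27000.0000 MHz
d = 8166.7 km
FSPL = 32.44 + 20*log10(27000.0000) + 20*log10(8166.7)
FSPL = 32.44 + 88.6273 + 78.2409
FSPL = 199.3082 dB

199.3082 dB


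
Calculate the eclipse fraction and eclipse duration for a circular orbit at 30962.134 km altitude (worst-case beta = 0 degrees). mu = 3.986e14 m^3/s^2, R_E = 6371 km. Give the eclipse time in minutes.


r = 37333.1340 km
T = 1196.4695 min
Eclipse fraction = arcsin(R_E/r)/pi = arcsin(6371.0000/37333.1340)/pi
= arcsin(0.1706527)/pi = 0.05458761
Eclipse duration = 0.05458761 * 1196.4695 = 65.3124 min

65.3124 minutes


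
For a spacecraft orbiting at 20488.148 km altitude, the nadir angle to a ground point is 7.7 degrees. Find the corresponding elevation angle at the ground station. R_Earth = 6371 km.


r = R_E + alt = 26859.1480 km
Law of sines in the satellite / Earth-center / ground-point triangle:
  sin(nadir)/R_E = sin(90 + el)/r  =>  cos(el) = (r/R_E)*sin(nadir)
cos(el) = (26859.1480 / 6371.0000) * sin(7.7 deg) = 0.564865
el = arccos(0.564865) = 55.6071 deg
(Earth-central angle = 90 - nadir - el = 26.6929 deg)

55.6071 degrees


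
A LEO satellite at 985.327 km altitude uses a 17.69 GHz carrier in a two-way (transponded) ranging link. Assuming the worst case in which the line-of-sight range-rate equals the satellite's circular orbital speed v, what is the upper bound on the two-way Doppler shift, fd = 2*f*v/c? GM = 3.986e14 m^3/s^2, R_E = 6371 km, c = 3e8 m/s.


r = 7.356327e+06 m
v = sqrt(mu/r) = 7361.0223 m/s (worst-case radial velocity)
f = 17.69 GHz = 1.769e+10 Hz
fd = 2*f*v/c = 2*1.769e+10*7361.0223/3.0e+08
fd = 868109.8981 Hz

868109.8981 Hz


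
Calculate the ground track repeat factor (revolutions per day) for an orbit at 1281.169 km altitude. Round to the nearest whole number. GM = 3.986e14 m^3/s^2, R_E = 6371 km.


r = 7.652169e+06 m
T = 2*pi*sqrt(r^3/mu) = 6661.7457 s = 111.0291 min
revs/day = 1440 / 111.0291 = 12.9696
Rounded: 13 revolutions per day

13 revolutions per day


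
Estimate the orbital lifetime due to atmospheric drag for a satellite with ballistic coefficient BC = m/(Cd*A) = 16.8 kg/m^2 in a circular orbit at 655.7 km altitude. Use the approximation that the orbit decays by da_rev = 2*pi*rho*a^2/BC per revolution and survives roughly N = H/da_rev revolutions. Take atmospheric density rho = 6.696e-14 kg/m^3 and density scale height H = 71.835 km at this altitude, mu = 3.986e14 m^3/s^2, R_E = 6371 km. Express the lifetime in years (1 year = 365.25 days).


a = R_E + alt = 7026.7000 km = 7.0267e+06 m
da_rev = 2*pi*rho*a^2/BC = 2*pi*6.696e-14*(7.0267e+06)^2/16.8 = 1.236485 m per revolution
N = H/da_rev = 71835.0000 m / 1.236485 m = 58096.1350 revolutions
P = 2*pi*sqrt(a^3/mu) = 5861.8991 s
lifetime = N*P = 58096.1350 * 5861.8991 = 3.4055368e+08 s = 3941.5935 days
years = 3941.5935 / 365.25 = 10.7915 years

10.7915 years


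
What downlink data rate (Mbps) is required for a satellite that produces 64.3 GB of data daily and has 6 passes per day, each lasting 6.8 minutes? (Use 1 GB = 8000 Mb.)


total contact time = 6 * 6.8 * 60 = 2448.0000 s
data = 64.3 GB = 514400.0000 Mb
rate = 514400.0000 / 2448.0000 = 210.1307 Mbps

210.1307 Mbps


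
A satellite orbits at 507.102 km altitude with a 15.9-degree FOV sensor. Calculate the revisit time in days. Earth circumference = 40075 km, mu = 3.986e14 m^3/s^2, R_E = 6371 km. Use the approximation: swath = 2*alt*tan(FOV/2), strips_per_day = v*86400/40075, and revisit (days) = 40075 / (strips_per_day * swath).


swath = 2*507.102*tan(0.1387537) = 141.6346 km
v = sqrt(mu/r) = 7612.6233 m/s = 7.6126 km/s
strips/day = v*86400/40075 = 7.6126*86400/40075 = 16.4125
coverage/day = strips * swath = 16.4125 * 141.6346 = 2324.5776 km
revisit = 40075 / 2324.5776 = 17.2397 days

17.2397 days


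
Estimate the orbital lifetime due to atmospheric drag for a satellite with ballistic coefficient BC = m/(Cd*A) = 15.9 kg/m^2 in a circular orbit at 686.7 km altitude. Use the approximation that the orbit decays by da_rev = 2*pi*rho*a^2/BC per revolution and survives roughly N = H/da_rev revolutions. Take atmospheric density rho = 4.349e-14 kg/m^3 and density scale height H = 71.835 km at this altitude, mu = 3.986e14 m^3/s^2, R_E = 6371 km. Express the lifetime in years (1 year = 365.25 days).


a = R_E + alt = 7057.7000 km = 7.0577e+06 m
da_rev = 2*pi*rho*a^2/BC = 2*pi*4.349e-14*(7.0577e+06)^2/15.9 = 0.856048833 m per revolution
N = H/da_rev = 71835.0000 m / 0.856048833 m = 83914.6054 revolutions
P = 2*pi*sqrt(a^3/mu) = 5900.7337 s
lifetime = N*P = 83914.6054 * 5900.7337 = 4.9515774e+08 s = 5730.9923 days
years = 5730.9923 / 365.25 = 15.6906 years

15.6906 years


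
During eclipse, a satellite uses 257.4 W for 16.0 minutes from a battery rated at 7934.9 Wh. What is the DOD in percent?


E_used = P * t / 60 = 257.4 * 16.0 / 60 = 68.6400 Wh
DOD = E_used / E_total * 100 = 68.6400 / 7934.9 * 100
DOD = 0.8650393 %

0.8650 %


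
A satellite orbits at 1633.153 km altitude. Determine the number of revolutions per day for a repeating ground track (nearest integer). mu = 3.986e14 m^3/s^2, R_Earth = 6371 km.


r = 8.004153e+06 m
T = 2*pi*sqrt(r^3/mu) = 7126.6313 s = 118.7772 min
revs/day = 1440 / 118.7772 = 12.1235
Rounded: 12 revolutions per day

12 revolutions per day


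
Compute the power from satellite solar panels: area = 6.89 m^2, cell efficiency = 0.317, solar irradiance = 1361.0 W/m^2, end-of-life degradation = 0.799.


P = area * eta * S * degradation
P = 6.89 * 0.317 * 1361.0 * 0.799
P = 2375.1081 W

2375.1081 W


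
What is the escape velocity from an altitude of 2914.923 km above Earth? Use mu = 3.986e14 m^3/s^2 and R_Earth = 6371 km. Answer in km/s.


r = 6371.0 + 2914.923 = 9285.9230 km = 9.285923e+06 m
v_esc = sqrt(2*mu/r) = sqrt(2*3.986e14 / 9.285923e+06)
v_esc = 9265.5479 m/s = 9.2655 km/s

9.2655 km/s


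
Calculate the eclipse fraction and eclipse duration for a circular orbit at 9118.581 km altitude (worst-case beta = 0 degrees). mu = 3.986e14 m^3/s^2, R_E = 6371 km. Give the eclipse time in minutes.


r = 15489.5810 km
T = 319.7566 min
Eclipse fraction = arcsin(R_E/r)/pi = arcsin(6371.0000/15489.5810)/pi
= arcsin(0.4113087)/pi = 0.1349282
Eclipse duration = 0.1349282 * 319.7566 = 43.1442 min

43.1442 minutes


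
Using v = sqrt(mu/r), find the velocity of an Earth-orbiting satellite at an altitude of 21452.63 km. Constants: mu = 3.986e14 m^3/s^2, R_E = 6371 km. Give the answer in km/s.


r = R_E + alt = 6371.0 + 21452.63 = 27823.6300 km = 2.782363e+07 m
v = sqrt(mu/r) = sqrt(3.986e14 / 2.782363e+07) = 3784.9640 m/s = 3.7850 km/s

3.7850 km/s


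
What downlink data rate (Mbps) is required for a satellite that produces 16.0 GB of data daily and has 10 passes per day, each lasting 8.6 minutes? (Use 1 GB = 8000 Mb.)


total contact time = 10 * 8.6 * 60 = 5160.0000 s
data = 16.0 GB = 128000.0000 Mb
rate = 128000.0000 / 5160.0000 = 24.8062 Mbps

24.8062 Mbps


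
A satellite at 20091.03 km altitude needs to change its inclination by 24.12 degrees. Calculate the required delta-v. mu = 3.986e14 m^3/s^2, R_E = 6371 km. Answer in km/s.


r = 26462.0300 km = 2.646203e+07 m
V = sqrt(mu/r) = 3881.1200 m/s
di = 24.12 deg = 0.4209734 rad
dV = 2*V*sin(di/2) = 2*3881.1200*sin(0.2104867)
dV = 1621.8105 m/s = 1.6218 km/s

1.6218 km/s


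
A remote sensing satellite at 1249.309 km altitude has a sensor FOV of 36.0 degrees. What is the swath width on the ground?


FOV = 36.0 deg = 0.6283185 rad
swath = 2 * alt * tan(FOV/2) = 2 * 1249.309 * tan(0.3141593)
swath = 2 * 1249.309 * 0.3249197
swath = 811.8502 km

811.8502 km


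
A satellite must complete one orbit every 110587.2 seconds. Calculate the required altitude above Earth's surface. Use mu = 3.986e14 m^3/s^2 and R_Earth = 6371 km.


T = 110587.2 s
r = (mu*T^2/(4*pi^2))^(1/3) = (3.986e14 * 110587.2^2 / (4*pi^2))^(1/3)
r = 4.9796149e+07 m = 49796.1493 km
alt = r - R_E = 49796.1493 - 6371 = 43425.1493 km

43425.1493 km


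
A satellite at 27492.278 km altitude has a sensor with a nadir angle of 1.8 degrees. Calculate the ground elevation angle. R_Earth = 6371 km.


r = R_E + alt = 33863.2780 km
Law of sines in the satellite / Earth-center / ground-point triangle:
  sin(nadir)/R_E = sin(90 + el)/r  =>  cos(el) = (r/R_E)*sin(nadir)
cos(el) = (33863.2780 / 6371.0000) * sin(1.8 deg) = 0.1669552
el = arccos(0.1669552) = 80.3892 deg
(Earth-central angle = 90 - nadir - el = 7.8108 deg)

80.3892 degrees


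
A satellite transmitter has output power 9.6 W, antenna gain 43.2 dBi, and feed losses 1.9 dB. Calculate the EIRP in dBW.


Pt = 9.6 W = 9.8227 dBW
EIRP = Pt_dBW + Gt - losses = 9.8227 + 43.2 - 1.9 = 51.1227 dBW

51.1227 dBW


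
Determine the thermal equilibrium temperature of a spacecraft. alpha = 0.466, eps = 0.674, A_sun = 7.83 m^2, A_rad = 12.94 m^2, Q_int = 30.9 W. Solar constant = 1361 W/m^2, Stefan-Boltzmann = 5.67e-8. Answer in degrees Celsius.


Numerator = alpha*S*A_sun + Q_int = 0.466*1361*7.83 + 30.9 = 4996.8896 W
Denominator = eps*sigma*A_rad = 0.674*5.67e-8*12.94 = 4.9451245e-07 W/K^4
T^4 = 1.0104679e+10 K^4
T = 317.0521 K = 43.9021 C

43.9021 degrees Celsius


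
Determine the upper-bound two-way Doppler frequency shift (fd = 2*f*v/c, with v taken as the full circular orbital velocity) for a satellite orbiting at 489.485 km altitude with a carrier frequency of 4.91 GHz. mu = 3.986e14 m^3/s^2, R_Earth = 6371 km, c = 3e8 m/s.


r = 6.860485e+06 m
v = sqrt(mu/r) = 7622.3913 m/s (worst-case radial velocity)
f = 4.91 GHz = 4.91e+09 Hz
fd = 2*f*v/c = 2*4.91e+09*7622.3913/3.0e+08
fd = 249506.2740 Hz

249506.2740 Hz


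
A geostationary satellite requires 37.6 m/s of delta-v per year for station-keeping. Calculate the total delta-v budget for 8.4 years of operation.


dV = rate * years = 37.6 * 8.4
dV = 315.8400 m/s

315.8400 m/s


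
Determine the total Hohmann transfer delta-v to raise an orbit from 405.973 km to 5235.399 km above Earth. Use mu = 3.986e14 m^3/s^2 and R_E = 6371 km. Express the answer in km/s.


r1 = 6776.9730 km = 6.776973e+06 m
r2 = 11606.3990 km = 1.1606399e+07 m
dv1 = sqrt(mu/r1)*(sqrt(2*r2/(r1+r2)) - 1) = 948.6970 m/s
dv2 = sqrt(mu/r2)*(1 - sqrt(2*r1/(r1+r2))) = 828.3058 m/s
total dv = |dv1| + |dv2| = 948.6970 + 828.3058 = 1777.0028 m/s = 1.7770 km/s

1.7770 km/s


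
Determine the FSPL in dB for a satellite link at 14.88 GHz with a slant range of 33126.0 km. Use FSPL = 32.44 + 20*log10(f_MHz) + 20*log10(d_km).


f = 14.88 GHz = 14880.0000 MHz
d = 33126.0 km
FSPL = 32.44 + 20*log10(14880.0000) + 20*log10(33126.0)
FSPL = 32.44 + 83.4521 + 90.4034
FSPL = 206.2954 dB

206.2954 dB


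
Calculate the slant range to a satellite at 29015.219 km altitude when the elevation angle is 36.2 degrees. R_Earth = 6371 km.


h = 29015.219 km, el = 36.2 deg
d = -R_E*sin(el) + sqrt((R_E*sin(el))^2 + 2*R_E*h + h^2)
d = -6371.0000*sin(0.6318092) + sqrt((6371.0000*0.5906057)^2 + 2*6371.0000*29015.219 + 29015.219^2)
d = 31248.0087 km

31248.0087 km


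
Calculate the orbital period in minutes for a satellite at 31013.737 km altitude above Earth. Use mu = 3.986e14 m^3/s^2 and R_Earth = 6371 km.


r = 37384.7370 km = 3.7384737e+07 m
T = 2*pi*sqrt(r^3/mu) = 2*pi*sqrt(5.2249602e+22 / 3.986e14)
T = 71937.0652 s = 1198.9511 min

1198.9511 minutes


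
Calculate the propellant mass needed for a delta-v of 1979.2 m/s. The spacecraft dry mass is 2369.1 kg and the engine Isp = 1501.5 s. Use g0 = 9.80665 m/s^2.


ve = Isp * g0 = 1501.5 * 9.80665 = 14724.684975 m/s
mass ratio = exp(dv/ve) = exp(1979.2/14724.684975) = 1.14386599
m_prop = m_dry * (mr - 1) = 2369.1 * (1.14386599 - 1)
m_prop = 340.8329 kg

340.8329 kg


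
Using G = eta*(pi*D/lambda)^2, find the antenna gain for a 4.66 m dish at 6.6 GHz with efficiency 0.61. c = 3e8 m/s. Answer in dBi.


lambda = c/f = 3e8 / 6.6e+09 = 0.04545455 m
G = eta*(pi*D/lambda)^2 = 0.61*(pi*4.66/0.04545455)^2
G = 63277.1303 (linear)
G = 10*log10(63277.1303) = 48.0125 dBi

48.0125 dBi


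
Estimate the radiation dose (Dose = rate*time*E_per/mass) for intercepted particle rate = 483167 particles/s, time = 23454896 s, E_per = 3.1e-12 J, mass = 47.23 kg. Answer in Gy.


Total energy deposited = rate * time * E_per
  = 483167 * 23454896 * 3.1e-12 = 35.1312 J
Dose = E_total / mass = 35.1312 / 47.23
Dose = 0.7438314 Gy

0.7438 Gy


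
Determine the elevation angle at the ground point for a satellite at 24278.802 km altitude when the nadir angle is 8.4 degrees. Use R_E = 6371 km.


r = R_E + alt = 30649.8020 km
Law of sines in the satellite / Earth-center / ground-point triangle:
  sin(nadir)/R_E = sin(90 + el)/r  =>  cos(el) = (r/R_E)*sin(nadir)
cos(el) = (30649.8020 / 6371.0000) * sin(8.4 deg) = 0.7027807
el = arccos(0.7027807) = 45.3495 deg
(Earth-central angle = 90 - nadir - el = 36.2505 deg)

45.3495 degrees


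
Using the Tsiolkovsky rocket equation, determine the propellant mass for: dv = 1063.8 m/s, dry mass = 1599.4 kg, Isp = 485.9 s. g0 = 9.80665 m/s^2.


ve = Isp * g0 = 485.9 * 9.80665 = 4765.051235 m/s
mass ratio = exp(dv/ve) = exp(1063.8/4765.051235) = 1.25013367
m_prop = m_dry * (mr - 1) = 1599.4 * (1.25013367 - 1)
m_prop = 400.0638 kg

400.0638 kg


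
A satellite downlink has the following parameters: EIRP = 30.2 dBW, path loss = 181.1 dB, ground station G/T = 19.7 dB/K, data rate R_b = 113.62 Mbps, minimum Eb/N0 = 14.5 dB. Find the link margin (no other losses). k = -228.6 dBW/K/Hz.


C/N0 = EIRP - FSPL + G/T - k = 30.2 - 181.1 + 19.7 - (-228.6)
C/N0 = 97.4000 dB-Hz
R_b = 113.62 Mbps = 1.1362e+08 bps -> 10*log10(R_b) = 80.5545 dB-Hz
Eb/N0 = C/N0 - 10*log10(R_b) = 97.4000 - 80.5545 = 16.8455 dB
Margin = Eb/N0 - Eb/N0_req = 16.8455 - 14.5 = 2.3455 dB (link closes)

2.3455 dB


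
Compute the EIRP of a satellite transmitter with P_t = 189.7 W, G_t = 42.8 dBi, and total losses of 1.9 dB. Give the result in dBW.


Pt = 189.7 W = 22.7807 dBW
EIRP = Pt_dBW + Gt - losses = 22.7807 + 42.8 - 1.9 = 63.6807 dBW

63.6807 dBW


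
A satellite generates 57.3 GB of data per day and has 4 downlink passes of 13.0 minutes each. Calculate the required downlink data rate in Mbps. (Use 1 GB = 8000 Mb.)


total contact time = 4 * 13.0 * 60 = 3120.0000 s
data = 57.3 GB = 458400.0000 Mb
rate = 458400.0000 / 3120.0000 = 146.9231 Mbps

146.9231 Mbps


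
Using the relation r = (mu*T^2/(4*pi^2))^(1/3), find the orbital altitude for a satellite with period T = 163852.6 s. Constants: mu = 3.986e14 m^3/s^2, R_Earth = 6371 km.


T = 163852.6 s
r = (mu*T^2/(4*pi^2))^(1/3) = (3.986e14 * 163852.6^2 / (4*pi^2))^(1/3)
r = 6.4718446e+07 m = 64718.4455 km
alt = r - R_E = 64718.4455 - 6371 = 58347.4455 km

58347.4455 km


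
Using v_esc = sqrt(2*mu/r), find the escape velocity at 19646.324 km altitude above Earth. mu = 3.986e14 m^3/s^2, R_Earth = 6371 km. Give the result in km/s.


r = 6371.0 + 19646.324 = 26017.3240 km = 2.6017324e+07 m
v_esc = sqrt(2*mu/r) = sqrt(2*3.986e14 / 2.6017324e+07)
v_esc = 5535.4424 m/s = 5.5354 km/s

5.5354 km/s


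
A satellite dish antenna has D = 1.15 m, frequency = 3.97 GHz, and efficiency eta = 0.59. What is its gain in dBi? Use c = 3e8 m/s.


lambda = c/f = 3e8 / 3.97e+09 = 0.07556675 m
G = eta*(pi*D/lambda)^2 = 0.59*(pi*1.15/0.07556675)^2
G = 1348.6087 (linear)
G = 10*log10(1348.6087) = 31.2989 dBi

31.2989 dBi


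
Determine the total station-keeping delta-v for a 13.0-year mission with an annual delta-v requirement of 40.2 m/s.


dV = rate * years = 40.2 * 13.0
dV = 522.6000 m/s

522.6000 m/s


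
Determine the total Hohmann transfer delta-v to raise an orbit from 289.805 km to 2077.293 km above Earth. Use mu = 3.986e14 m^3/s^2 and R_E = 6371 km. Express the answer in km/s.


r1 = 6660.8050 km = 6.660805e+06 m
r2 = 8448.2930 km = 8.448293e+06 m
dv1 = sqrt(mu/r1)*(sqrt(2*r2/(r1+r2)) - 1) = 444.8055 m/s
dv2 = sqrt(mu/r2)*(1 - sqrt(2*r1/(r1+r2))) = 419.0966 m/s
total dv = |dv1| + |dv2| = 444.8055 + 419.0966 = 863.9020 m/s = 0.863902 km/s

0.8639 km/s


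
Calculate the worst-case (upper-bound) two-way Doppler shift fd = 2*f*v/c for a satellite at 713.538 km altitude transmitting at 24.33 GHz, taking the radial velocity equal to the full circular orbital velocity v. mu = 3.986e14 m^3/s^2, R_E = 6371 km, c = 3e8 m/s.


r = 7.084538e+06 m
v = sqrt(mu/r) = 7500.8914 m/s (worst-case radial velocity)
f = 24.33 GHz = 2.433e+10 Hz
fd = 2*f*v/c = 2*2.433e+10*7500.8914/3.0e+08
fd = 1.2166446e+06 Hz

1.2166e+06 Hz


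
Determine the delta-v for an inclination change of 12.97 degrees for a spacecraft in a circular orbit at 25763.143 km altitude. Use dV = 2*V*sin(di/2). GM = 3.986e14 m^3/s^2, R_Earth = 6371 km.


r = 32134.1430 km = 3.2134143e+07 m
V = sqrt(mu/r) = 3521.9670 m/s
di = 12.97 deg = 0.2263692 rad
dV = 2*V*sin(di/2) = 2*3521.9670*sin(0.1131846)
dV = 795.5637 m/s = 0.7955637 km/s

0.7956 km/s


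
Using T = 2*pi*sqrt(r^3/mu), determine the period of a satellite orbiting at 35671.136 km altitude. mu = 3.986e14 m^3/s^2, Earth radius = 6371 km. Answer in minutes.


r = 42042.1360 km = 4.2042136e+07 m
T = 2*pi*sqrt(r^3/mu) = 2*pi*sqrt(7.4311207e+22 / 3.986e14)
T = 85790.3383 s = 1429.8390 min

1429.8390 minutes


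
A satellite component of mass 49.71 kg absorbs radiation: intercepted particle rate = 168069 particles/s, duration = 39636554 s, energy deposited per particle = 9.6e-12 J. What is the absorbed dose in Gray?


Total energy deposited = rate * time * E_per
  = 168069 * 39636554 * 9.6e-12 = 63.9521 J
Dose = E_total / mass = 63.9521 / 49.71
Dose = 1.2865 Gy

1.2865 Gy


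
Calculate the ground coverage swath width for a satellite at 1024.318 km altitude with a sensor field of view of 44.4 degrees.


FOV = 44.4 deg = 0.7749262 rad
swath = 2 * alt * tan(FOV/2) = 2 * 1024.318 * tan(0.3874631)
swath = 2 * 1024.318 * 0.4080924
swath = 836.0329 km

836.0329 km


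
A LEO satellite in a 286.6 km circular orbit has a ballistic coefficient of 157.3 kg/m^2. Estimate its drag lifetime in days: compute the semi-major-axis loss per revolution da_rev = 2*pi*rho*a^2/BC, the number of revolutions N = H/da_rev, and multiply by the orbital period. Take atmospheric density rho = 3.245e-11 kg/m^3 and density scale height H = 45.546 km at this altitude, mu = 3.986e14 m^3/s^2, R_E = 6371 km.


a = R_E + alt = 6657.6000 km = 6.6576e+06 m
da_rev = 2*pi*rho*a^2/BC = 2*pi*3.245e-11*(6.6576e+06)^2/157.3 = 57.451483 m per revolution
N = H/da_rev = 45546.0000 m / 57.451483 m = 792.7733 revolutions
P = 2*pi*sqrt(a^3/mu) = 5406.1460 s
lifetime = N*P = 792.7733 * 5406.1460 = 4.285848e+06 s = 49.6047 days

49.6047 days


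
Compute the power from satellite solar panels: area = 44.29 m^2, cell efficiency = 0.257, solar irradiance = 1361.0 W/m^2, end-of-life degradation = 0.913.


P = area * eta * S * degradation
P = 44.29 * 0.257 * 1361.0 * 0.913
P = 14143.8521 W

14143.8521 W


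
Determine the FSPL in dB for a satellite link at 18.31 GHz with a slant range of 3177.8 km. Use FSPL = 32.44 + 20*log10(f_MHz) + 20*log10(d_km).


f = 18.31 GHz = 18310.0000 MHz
d = 3177.8 km
FSPL = 32.44 + 20*log10(18310.0000) + 20*log10(3177.8)
FSPL = 32.44 + 85.2538 + 70.0425
FSPL = 187.7363 dB

187.7363 dB


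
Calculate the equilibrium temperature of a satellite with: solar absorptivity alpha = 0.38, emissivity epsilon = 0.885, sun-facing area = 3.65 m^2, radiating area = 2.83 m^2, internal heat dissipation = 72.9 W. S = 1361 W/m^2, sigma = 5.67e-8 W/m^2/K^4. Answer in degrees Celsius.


Numerator = alpha*S*A_sun + Q_int = 0.38*1361*3.65 + 72.9 = 1960.6070 W
Denominator = eps*sigma*A_rad = 0.885*5.67e-8*2.83 = 1.4200798e-07 W/K^4
T^4 = 1.3806315e+10 K^4
T = 342.7831 K = 69.6331 C

69.6331 degrees Celsius


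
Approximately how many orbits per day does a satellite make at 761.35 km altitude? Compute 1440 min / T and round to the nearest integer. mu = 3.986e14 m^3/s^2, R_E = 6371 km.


r = 7.13235e+06 m
T = 2*pi*sqrt(r^3/mu) = 5994.5998 s = 99.9100 min
revs/day = 1440 / 99.9100 = 14.4130
Rounded: 14 revolutions per day

14 revolutions per day


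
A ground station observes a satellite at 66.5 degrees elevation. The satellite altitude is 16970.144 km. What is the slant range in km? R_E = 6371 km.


h = 16970.144 km, el = 66.5 deg
d = -R_E*sin(el) + sqrt((R_E*sin(el))^2 + 2*R_E*h + h^2)
d = -6371.0000*sin(1.1606) + sqrt((6371.0000*0.9170601)^2 + 2*6371.0000*16970.144 + 16970.144^2)
d = 17359.8933 km

17359.8933 km


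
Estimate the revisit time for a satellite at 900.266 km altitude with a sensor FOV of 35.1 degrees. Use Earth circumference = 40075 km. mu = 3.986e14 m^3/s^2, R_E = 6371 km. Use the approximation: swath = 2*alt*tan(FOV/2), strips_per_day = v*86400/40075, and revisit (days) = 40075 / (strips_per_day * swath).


swath = 2*900.266*tan(0.3063053) = 569.4335 km
v = sqrt(mu/r) = 7403.9526 m/s = 7.4040 km/s
strips/day = v*86400/40075 = 7.4040*86400/40075 = 15.9626
coverage/day = strips * swath = 15.9626 * 569.4335 = 9089.6436 km
revisit = 40075 / 9089.6436 = 4.4089 days

4.4089 days


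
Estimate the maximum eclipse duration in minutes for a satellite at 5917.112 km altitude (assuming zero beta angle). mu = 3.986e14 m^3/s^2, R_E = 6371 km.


r = 12288.1120 km
T = 225.9372 min
Eclipse fraction = arcsin(R_E/r)/pi = arcsin(6371.0000/12288.1120)/pi
= arcsin(0.5184686)/pi = 0.1734977
Eclipse duration = 0.1734977 * 225.9372 = 39.1996 min

39.1996 minutes


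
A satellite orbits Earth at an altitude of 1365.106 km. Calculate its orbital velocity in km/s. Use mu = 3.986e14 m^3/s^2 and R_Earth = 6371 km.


r = R_E + alt = 6371.0 + 1365.106 = 7736.1060 km = 7.736106e+06 m
v = sqrt(mu/r) = sqrt(3.986e14 / 7.736106e+06) = 7178.0659 m/s = 7.1781 km/s

7.1781 km/s


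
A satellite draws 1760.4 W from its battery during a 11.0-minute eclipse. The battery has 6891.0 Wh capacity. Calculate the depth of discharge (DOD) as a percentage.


E_used = P * t / 60 = 1760.4 * 11.0 / 60 = 322.7400 Wh
DOD = E_used / E_total * 100 = 322.7400 / 6891.0 * 100
DOD = 4.6835 %

4.6835 %


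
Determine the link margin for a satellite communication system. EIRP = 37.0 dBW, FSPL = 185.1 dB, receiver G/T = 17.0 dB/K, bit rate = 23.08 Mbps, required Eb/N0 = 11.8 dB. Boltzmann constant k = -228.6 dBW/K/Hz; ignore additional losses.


C/N0 = EIRP - FSPL + G/T - k = 37.0 - 185.1 + 17.0 - (-228.6)
C/N0 = 97.5000 dB-Hz
R_b = 23.08 Mbps = 2.308e+07 bps -> 10*log10(R_b) = 73.6324 dB-Hz
Eb/N0 = C/N0 - 10*log10(R_b) = 97.5000 - 73.6324 = 23.8676 dB
Margin = Eb/N0 - Eb/N0_req = 23.8676 - 11.8 = 12.0676 dB (link closes)

12.0676 dB


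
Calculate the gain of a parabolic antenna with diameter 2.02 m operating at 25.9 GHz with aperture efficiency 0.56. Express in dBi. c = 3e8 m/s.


lambda = c/f = 3e8 / 2.59e+10 = 0.01158301 m
G = eta*(pi*D/lambda)^2 = 0.56*(pi*2.02/0.01158301)^2
G = 168092.1879 (linear)
G = 10*log10(168092.1879) = 52.2555 dBi

52.2555 dBi


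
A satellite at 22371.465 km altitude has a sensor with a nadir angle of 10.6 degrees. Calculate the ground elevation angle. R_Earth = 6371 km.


r = R_E + alt = 28742.4650 km
Law of sines in the satellite / Earth-center / ground-point triangle:
  sin(nadir)/R_E = sin(90 + el)/r  =>  cos(el) = (r/R_E)*sin(nadir)
cos(el) = (28742.4650 / 6371.0000) * sin(10.6 deg) = 0.8298878
el = arccos(0.8298878) = 33.9128 deg
(Earth-central angle = 90 - nadir - el = 45.4872 deg)

33.9128 degrees


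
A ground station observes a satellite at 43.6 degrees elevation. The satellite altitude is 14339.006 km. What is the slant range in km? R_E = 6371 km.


h = 14339.006 km, el = 43.6 deg
d = -R_E*sin(el) + sqrt((R_E*sin(el))^2 + 2*R_E*h + h^2)
d = -6371.0000*sin(0.7609636) + sqrt((6371.0000*0.6896195)^2 + 2*6371.0000*14339.006 + 14339.006^2)
d = 15795.9889 km

15795.9889 km


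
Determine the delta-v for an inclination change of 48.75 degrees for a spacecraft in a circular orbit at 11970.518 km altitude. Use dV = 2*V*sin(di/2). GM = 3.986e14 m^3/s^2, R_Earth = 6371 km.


r = 18341.5180 km = 1.8341518e+07 m
V = sqrt(mu/r) = 4661.7718 m/s
di = 48.75 deg = 0.850848 rad
dV = 2*V*sin(di/2) = 2*4661.7718*sin(0.425424)
dV = 3847.8920 m/s = 3.8479 km/s

3.8479 km/s


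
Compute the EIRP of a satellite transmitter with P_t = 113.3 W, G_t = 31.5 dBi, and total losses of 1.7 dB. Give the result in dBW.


Pt = 113.3 W = 20.5423 dBW
EIRP = Pt_dBW + Gt - losses = 20.5423 + 31.5 - 1.7 = 50.3423 dBW

50.3423 dBW


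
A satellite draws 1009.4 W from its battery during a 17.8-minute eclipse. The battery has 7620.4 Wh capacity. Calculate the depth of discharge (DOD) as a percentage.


E_used = P * t / 60 = 1009.4 * 17.8 / 60 = 299.4553 Wh
DOD = E_used / E_total * 100 = 299.4553 / 7620.4 * 100
DOD = 3.9297 %

3.9297 %


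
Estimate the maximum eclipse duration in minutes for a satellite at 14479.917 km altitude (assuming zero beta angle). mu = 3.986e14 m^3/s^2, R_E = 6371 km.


r = 20850.9170 km
T = 499.3990 min
Eclipse fraction = arcsin(R_E/r)/pi = arcsin(6371.0000/20850.9170)/pi
= arcsin(0.3055501)/pi = 0.09884035
Eclipse duration = 0.09884035 * 499.3990 = 49.3608 min

49.3608 minutes


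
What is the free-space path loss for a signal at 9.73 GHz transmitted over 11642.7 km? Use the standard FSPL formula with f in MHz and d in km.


f = 9.73 GHz = 9730.0000 MHz
d = 11642.7 km
FSPL = 32.44 + 20*log10(9730.0000) + 20*log10(11642.7)
FSPL = 32.44 + 79.7623 + 81.3211
FSPL = 193.5233 dB

193.5233 dB


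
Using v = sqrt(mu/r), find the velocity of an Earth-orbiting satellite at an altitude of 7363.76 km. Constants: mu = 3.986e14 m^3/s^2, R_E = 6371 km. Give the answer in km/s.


r = R_E + alt = 6371.0 + 7363.76 = 13734.7600 km = 1.373476e+07 m
v = sqrt(mu/r) = sqrt(3.986e14 / 1.373476e+07) = 5387.1381 m/s = 5.3871 km/s

5.3871 km/s


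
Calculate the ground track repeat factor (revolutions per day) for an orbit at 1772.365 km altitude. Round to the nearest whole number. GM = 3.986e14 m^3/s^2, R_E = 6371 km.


r = 8.143365e+06 m
T = 2*pi*sqrt(r^3/mu) = 7313.3620 s = 121.8894 min
revs/day = 1440 / 121.8894 = 11.8140
Rounded: 12 revolutions per day

12 revolutions per day
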